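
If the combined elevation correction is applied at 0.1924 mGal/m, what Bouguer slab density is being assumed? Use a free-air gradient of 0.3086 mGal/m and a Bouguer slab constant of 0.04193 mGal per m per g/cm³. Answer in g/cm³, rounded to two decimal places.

2.77

0.1924 = 0.3086 − 0.04193 × ρ
ρ = (0.3086 − 0.1924) / 0.04193 = 2.77 g/cm³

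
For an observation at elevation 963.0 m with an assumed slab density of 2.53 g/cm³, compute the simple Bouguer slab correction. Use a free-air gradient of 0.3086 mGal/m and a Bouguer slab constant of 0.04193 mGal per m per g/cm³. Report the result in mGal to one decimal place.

Bouguer slab correction = 0.04193 × 2.53 × 963.0 = 102.2 mGal

102.2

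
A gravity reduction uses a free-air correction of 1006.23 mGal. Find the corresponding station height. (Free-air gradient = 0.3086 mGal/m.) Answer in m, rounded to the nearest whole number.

3261

h = 1006.23 / 0.3086 = 3260.63 m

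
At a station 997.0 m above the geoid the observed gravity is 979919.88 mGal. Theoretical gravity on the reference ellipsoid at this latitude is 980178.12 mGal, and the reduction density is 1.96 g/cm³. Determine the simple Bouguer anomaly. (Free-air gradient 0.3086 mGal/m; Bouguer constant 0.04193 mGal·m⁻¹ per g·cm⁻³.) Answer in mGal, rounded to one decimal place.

Free-air correction = 0.3086 × 997.0 = 307.67 mGal
Free-air anomaly = 979919.88 − 980178.12 + (307.67) = 49.43 mGal
Bouguer slab correction = 0.04193 × 1.96 × 997.0 = 81.94 mGal
Simple Bouguer anomaly = 49.43 − (81.94) = -32.51 mGal

-32.5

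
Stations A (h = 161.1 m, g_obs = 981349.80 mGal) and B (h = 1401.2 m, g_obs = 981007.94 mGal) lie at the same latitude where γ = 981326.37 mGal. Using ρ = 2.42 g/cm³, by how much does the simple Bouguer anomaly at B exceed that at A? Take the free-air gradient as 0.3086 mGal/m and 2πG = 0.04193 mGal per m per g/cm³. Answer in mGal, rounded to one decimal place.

-85.0

Δg_SB(A) = 981349.80 − 981326.37 + 0.3086×161.1 − 0.04193×2.42×161.1 = 56.80 mGal
Δg_SB(B) = 981007.94 − 981326.37 + 0.3086×1401.2 − 0.04193×2.42×1401.2 = -28.20 mGal
Difference = -28.20 − (56.80) = -85.00 mGal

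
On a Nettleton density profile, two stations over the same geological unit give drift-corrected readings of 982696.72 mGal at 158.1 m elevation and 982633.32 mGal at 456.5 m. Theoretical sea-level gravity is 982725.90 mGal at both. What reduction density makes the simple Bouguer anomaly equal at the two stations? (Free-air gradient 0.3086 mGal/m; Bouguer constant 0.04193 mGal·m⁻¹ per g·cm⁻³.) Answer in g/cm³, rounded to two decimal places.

Δg_obs = 982633.32 − 982696.72 = -63.40 mGal over Δh = 456.5 − 158.1 = 298.4 m
Equal Bouguer anomalies ⇒ Δg_obs + (0.3086 − 0.04193ρ)·Δh = 0
0.3086 − 0.04193ρ = −Δg_obs/Δh = 0.21247
ρ = (0.3086 − 0.21247) / 0.04193 = 2.29 g/cm³

2.29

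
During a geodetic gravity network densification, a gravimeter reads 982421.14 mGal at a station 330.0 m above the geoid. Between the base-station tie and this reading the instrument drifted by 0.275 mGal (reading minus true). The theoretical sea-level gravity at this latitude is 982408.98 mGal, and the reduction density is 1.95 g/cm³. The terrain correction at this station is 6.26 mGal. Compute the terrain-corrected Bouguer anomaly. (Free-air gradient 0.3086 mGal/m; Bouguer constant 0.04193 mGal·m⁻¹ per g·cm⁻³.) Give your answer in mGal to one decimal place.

93.0

Drift-corrected reading = 982421.14 − (0.275) = 982420.865 mGal
Free-air correction = 0.3086 × 330.0 = 101.84 mGal
Free-air anomaly = 982420.865 − 982408.98 + (101.84) = 113.725 mGal
Bouguer slab correction = 0.04193 × 1.95 × 330.0 = 26.98 mGal
Simple Bouguer anomaly = 113.725 − (26.98) = 86.745 mGal
Complete Bouguer anomaly = 86.745 + 6.26 = 93.005 mGal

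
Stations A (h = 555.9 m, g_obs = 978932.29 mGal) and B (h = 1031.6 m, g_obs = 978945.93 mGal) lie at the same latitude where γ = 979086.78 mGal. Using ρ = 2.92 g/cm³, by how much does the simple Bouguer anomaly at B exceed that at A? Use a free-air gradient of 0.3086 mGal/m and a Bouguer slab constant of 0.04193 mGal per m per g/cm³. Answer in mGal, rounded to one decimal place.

102.2

Δg_SB(A) = 978932.29 − 979086.78 + 0.3086×555.9 − 0.04193×2.92×555.9 = -51.00 mGal
Δg_SB(B) = 978945.93 − 979086.78 + 0.3086×1031.6 − 0.04193×2.92×1031.6 = 51.20 mGal
Difference = 51.20 − (-51.00) = 102.20 mGal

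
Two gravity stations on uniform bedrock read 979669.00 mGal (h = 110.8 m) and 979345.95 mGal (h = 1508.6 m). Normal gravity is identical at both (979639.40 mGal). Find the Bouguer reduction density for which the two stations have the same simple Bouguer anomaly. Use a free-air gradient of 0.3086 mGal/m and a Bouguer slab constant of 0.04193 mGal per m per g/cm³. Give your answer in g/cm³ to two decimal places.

Δg_obs = 979345.95 − 979669.00 = -323.05 mGal over Δh = 1508.6 − 110.8 = 1397.8 m
Equal Bouguer anomalies ⇒ Δg_obs + (0.3086 − 0.04193ρ)·Δh = 0
0.3086 − 0.04193ρ = −Δg_obs/Δh = 0.23111
ρ = (0.3086 − 0.23111) / 0.04193 = 1.85 g/cm³

1.85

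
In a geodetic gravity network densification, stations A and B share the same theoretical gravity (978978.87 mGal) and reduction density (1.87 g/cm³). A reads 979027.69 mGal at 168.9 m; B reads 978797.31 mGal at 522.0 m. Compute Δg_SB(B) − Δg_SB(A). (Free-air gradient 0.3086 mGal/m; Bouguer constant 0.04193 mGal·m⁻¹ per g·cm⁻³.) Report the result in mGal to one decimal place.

Δg_SB(A) = 979027.69 − 978978.87 + 0.3086×168.9 − 0.04193×1.87×168.9 = 87.70 mGal
Δg_SB(B) = 978797.31 − 978978.87 + 0.3086×522.0 − 0.04193×1.87×522.0 = -61.40 mGal
Difference = -61.40 − (87.70) = -149.10 mGal

-149.1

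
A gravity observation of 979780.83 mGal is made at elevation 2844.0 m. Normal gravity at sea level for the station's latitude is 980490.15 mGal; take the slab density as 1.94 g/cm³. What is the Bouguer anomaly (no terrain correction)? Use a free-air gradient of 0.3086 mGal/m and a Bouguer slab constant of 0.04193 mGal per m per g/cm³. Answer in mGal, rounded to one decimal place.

Free-air correction = 0.3086 × 2844.0 = 877.66 mGal
Free-air anomaly = 979780.83 − 980490.15 + (877.66) = 168.34 mGal
Bouguer slab correction = 0.04193 × 1.94 × 2844.0 = 231.34 mGal
Simple Bouguer anomaly = 168.34 − (231.34) = -63.00 mGal

-63.0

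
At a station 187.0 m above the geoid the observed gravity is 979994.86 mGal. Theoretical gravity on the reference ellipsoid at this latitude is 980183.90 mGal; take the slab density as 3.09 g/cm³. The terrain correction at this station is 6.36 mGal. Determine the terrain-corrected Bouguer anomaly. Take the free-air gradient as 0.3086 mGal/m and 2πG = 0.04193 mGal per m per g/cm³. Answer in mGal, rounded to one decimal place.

-149.2

Free-air correction = 0.3086 × 187.0 = 57.71 mGal
Free-air anomaly = 979994.86 − 980183.90 + (57.71) = -131.33 mGal
Bouguer slab correction = 0.04193 × 3.09 × 187.0 = 24.23 mGal
Simple Bouguer anomaly = -131.33 − (24.23) = -155.56 mGal
Complete Bouguer anomaly = -155.56 + 6.36 = -149.20 mGal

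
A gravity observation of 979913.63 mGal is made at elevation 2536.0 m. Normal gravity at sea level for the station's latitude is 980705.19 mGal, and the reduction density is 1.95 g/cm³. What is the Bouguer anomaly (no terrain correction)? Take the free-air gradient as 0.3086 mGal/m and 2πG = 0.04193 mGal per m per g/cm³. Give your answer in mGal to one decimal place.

Free-air correction = 0.3086 × 2536.0 = 782.61 mGal
Free-air anomaly = 979913.63 − 980705.19 + (782.61) = -8.95 mGal
Bouguer slab correction = 0.04193 × 1.95 × 2536.0 = 207.35 mGal
Simple Bouguer anomaly = -8.95 − (207.35) = -216.30 mGal

-216.3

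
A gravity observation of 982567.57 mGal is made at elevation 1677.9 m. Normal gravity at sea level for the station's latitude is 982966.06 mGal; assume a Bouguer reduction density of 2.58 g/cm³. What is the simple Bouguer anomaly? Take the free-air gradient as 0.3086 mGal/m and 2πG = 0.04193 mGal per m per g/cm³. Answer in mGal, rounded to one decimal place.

Free-air correction = 0.3086 × 1677.9 = 517.80 mGal
Free-air anomaly = 982567.57 − 982966.06 + (517.80) = 119.31 mGal
Bouguer slab correction = 0.04193 × 2.58 × 1677.9 = 181.51 mGal
Simple Bouguer anomaly = 119.31 − (181.51) = -62.20 mGal

-62.2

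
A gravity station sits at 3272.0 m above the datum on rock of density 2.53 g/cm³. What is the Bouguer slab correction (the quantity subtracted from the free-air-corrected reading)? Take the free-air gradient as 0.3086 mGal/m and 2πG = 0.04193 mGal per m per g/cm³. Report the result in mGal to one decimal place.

Bouguer slab correction = 0.04193 × 2.53 × 3272.0 = 347.1 mGal

347.1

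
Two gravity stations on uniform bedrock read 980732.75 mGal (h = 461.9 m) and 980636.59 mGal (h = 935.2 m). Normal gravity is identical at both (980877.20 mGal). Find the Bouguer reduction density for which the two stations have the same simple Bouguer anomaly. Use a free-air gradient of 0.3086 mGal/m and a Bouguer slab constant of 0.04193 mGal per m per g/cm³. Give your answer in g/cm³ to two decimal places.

2.51

Δg_obs = 980636.59 − 980732.75 = -96.16 mGal over Δh = 935.2 − 461.9 = 473.3 m
Equal Bouguer anomalies ⇒ Δg_obs + (0.3086 − 0.04193ρ)·Δh = 0
0.3086 − 0.04193ρ = −Δg_obs/Δh = 0.20317
ρ = (0.3086 − 0.20317) / 0.04193 = 2.51 g/cm³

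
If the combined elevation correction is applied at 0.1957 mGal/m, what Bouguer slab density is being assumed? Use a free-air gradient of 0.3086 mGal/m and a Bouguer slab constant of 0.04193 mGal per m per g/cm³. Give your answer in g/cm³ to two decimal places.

2.69

0.1957 = 0.3086 − 0.04193 × ρ
ρ = (0.3086 − 0.1957) / 0.04193 = 2.69 g/cm³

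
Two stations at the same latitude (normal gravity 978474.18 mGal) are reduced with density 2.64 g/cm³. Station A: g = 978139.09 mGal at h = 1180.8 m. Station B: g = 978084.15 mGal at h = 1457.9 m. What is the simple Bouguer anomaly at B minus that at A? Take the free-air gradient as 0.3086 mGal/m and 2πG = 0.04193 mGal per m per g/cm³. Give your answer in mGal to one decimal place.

Δg_SB(A) = 978139.09 − 978474.18 + 0.3086×1180.8 − 0.04193×2.64×1180.8 = -101.40 mGal
Δg_SB(B) = 978084.15 − 978474.18 + 0.3086×1457.9 − 0.04193×2.64×1457.9 = -101.50 mGal
Difference = -101.50 − (-101.40) = -0.10 mGal

-0.1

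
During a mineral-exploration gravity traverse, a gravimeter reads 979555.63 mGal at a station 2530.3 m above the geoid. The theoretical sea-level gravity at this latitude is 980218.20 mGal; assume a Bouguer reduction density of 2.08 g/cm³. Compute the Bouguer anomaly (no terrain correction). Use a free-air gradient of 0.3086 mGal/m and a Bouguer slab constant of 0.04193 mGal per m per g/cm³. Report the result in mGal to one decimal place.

Free-air correction = 0.3086 × 2530.3 = 780.85 mGal
Free-air anomaly = 979555.63 − 980218.20 + (780.85) = 118.28 mGal
Bouguer slab correction = 0.04193 × 2.08 × 2530.3 = 220.68 mGal
Simple Bouguer anomaly = 118.28 − (220.68) = -102.40 mGal

-102.4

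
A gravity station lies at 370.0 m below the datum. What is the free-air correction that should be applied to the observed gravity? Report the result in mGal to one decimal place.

Free-air correction = 0.3086 × -370.0 = -114.2 mGal

-114.2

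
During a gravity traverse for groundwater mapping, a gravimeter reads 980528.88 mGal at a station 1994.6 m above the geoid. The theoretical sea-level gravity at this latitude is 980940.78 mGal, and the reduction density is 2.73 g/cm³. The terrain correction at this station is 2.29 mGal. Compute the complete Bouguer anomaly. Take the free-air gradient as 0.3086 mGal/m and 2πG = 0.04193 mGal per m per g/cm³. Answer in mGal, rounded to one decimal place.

-22.4

Free-air correction = 0.3086 × 1994.6 = 615.53 mGal
Free-air anomaly = 980528.88 − 980940.78 + (615.53) = 203.63 mGal
Bouguer slab correction = 0.04193 × 2.73 × 1994.6 = 228.32 mGal
Simple Bouguer anomaly = 203.63 − (228.32) = -24.69 mGal
Complete Bouguer anomaly = -24.69 + 2.29 = -22.40 mGal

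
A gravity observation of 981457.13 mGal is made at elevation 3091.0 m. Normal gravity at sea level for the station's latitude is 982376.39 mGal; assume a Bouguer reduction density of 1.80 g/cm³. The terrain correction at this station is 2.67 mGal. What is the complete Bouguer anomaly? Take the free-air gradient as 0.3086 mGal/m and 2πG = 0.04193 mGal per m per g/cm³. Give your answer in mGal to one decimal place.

Free-air correction = 0.3086 × 3091.0 = 953.88 mGal
Free-air anomaly = 981457.13 − 982376.39 + (953.88) = 34.62 mGal
Bouguer slab correction = 0.04193 × 1.80 × 3091.0 = 233.29 mGal
Simple Bouguer anomaly = 34.62 − (233.29) = -198.67 mGal
Complete Bouguer anomaly = -198.67 + 2.67 = -196.00 mGal

-196.0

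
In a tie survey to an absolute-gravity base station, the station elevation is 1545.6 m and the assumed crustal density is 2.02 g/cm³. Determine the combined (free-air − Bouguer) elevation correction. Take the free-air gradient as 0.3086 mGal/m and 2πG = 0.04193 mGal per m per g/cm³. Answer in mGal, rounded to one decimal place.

346.1

Combined gradient = 0.3086 − 0.04193 × 2.02 = 0.2239014 mGal/m
Combined elevation correction = 0.2239014 × 1545.6 = 346.1 mGal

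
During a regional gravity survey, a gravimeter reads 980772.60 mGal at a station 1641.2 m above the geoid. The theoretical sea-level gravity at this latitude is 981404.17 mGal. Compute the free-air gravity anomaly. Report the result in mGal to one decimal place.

-125.1

Free-air correction = 0.3086 × 1641.2 = 506.47 mGal
Free-air anomaly = 980772.60 − 981404.17 + (506.47) = -125.10 mGal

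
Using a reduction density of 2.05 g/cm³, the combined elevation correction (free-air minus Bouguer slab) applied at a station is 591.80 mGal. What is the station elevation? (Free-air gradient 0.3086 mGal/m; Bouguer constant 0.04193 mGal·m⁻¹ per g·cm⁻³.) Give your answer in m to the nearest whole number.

Combined gradient = 0.3086 − 0.04193 × 2.05 = 0.2226435 mGal/m
h = 591.80 / 0.2226435 = 2658.06 m

2658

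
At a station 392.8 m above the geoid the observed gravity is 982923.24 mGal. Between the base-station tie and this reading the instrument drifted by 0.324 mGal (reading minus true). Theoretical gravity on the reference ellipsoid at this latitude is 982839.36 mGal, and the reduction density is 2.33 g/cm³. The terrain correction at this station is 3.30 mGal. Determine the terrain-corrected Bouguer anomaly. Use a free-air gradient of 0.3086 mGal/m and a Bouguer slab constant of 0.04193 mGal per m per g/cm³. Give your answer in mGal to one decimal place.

169.7

Drift-corrected reading = 982923.24 − (0.324) = 982922.916 mGal
Free-air correction = 0.3086 × 392.8 = 121.22 mGal
Free-air anomaly = 982922.916 − 982839.36 + (121.22) = 204.776 mGal
Bouguer slab correction = 0.04193 × 2.33 × 392.8 = 38.38 mGal
Simple Bouguer anomaly = 204.776 − (38.38) = 166.396 mGal
Complete Bouguer anomaly = 166.396 + 3.30 = 169.696 mGal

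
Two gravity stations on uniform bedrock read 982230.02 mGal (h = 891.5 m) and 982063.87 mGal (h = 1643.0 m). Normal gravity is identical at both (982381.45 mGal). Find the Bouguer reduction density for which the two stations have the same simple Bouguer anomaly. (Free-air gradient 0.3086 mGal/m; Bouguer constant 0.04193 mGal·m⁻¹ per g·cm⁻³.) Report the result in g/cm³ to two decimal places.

Δg_obs = 982063.87 − 982230.02 = -166.15 mGal over Δh = 1643.0 − 891.5 = 751.5 m
Equal Bouguer anomalies ⇒ Δg_obs + (0.3086 − 0.04193ρ)·Δh = 0
0.3086 − 0.04193ρ = −Δg_obs/Δh = 0.22109
ρ = (0.3086 − 0.22109) / 0.04193 = 2.09 g/cm³

2.09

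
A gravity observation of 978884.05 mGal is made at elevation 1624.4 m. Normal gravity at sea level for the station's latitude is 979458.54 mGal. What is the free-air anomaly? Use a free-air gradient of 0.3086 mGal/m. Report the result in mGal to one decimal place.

Free-air correction = 0.3086 × 1624.4 = 501.29 mGal
Free-air anomaly = 978884.05 − 979458.54 + (501.29) = -73.20 mGal

-73.2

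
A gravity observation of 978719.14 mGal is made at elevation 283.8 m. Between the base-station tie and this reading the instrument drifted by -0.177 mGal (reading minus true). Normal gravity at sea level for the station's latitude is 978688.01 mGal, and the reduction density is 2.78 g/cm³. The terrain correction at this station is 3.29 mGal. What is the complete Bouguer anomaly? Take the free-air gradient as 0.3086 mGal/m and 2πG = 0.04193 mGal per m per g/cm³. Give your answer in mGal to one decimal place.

89.1

Drift-corrected reading = 978719.14 − (-0.177) = 978719.317 mGal
Free-air correction = 0.3086 × 283.8 = 87.58 mGal
Free-air anomaly = 978719.317 − 978688.01 + (87.58) = 118.887 mGal
Bouguer slab correction = 0.04193 × 2.78 × 283.8 = 33.08 mGal
Simple Bouguer anomaly = 118.887 − (33.08) = 85.807 mGal
Complete Bouguer anomaly = 85.807 + 3.29 = 89.097 mGal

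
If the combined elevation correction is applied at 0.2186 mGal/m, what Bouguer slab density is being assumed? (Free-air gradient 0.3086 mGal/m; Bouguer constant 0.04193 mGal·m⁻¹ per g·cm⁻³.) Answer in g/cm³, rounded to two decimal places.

0.2186 = 0.3086 − 0.04193 × ρ
ρ = (0.3086 − 0.2186) / 0.04193 = 2.15 g/cm³

2.15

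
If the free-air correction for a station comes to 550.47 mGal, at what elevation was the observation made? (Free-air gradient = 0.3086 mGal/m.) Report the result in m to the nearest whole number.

h = 550.47 / 0.3086 = 1783.77 m

1784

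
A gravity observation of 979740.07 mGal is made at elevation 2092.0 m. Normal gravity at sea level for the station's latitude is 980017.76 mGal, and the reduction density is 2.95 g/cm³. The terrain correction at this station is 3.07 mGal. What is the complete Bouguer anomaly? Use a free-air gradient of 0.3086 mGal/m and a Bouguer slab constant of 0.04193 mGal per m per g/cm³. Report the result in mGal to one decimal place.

112.2

Free-air correction = 0.3086 × 2092.0 = 645.59 mGal
Free-air anomaly = 979740.07 − 980017.76 + (645.59) = 367.90 mGal
Bouguer slab correction = 0.04193 × 2.95 × 2092.0 = 258.77 mGal
Simple Bouguer anomaly = 367.90 − (258.77) = 109.13 mGal
Complete Bouguer anomaly = 109.13 + 3.07 = 112.20 mGal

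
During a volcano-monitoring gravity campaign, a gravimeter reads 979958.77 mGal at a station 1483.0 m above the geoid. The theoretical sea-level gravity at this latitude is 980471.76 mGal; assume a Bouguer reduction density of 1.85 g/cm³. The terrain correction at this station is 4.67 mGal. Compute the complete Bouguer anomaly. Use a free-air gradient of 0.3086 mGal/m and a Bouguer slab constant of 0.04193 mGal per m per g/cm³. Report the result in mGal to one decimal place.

-165.7

Free-air correction = 0.3086 × 1483.0 = 457.65 mGal
Free-air anomaly = 979958.77 − 980471.76 + (457.65) = -55.34 mGal
Bouguer slab correction = 0.04193 × 1.85 × 1483.0 = 115.04 mGal
Simple Bouguer anomaly = -55.34 − (115.04) = -170.38 mGal
Complete Bouguer anomaly = -170.38 + 4.67 = -165.71 mGal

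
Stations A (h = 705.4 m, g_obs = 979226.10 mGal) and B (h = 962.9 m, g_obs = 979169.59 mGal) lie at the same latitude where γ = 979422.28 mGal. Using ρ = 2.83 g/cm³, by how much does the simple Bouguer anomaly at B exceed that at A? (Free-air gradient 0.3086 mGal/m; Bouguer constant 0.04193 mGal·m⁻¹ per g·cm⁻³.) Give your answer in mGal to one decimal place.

Δg_SB(A) = 979226.10 − 979422.28 + 0.3086×705.4 − 0.04193×2.83×705.4 = -62.20 mGal
Δg_SB(B) = 979169.59 − 979422.28 + 0.3086×962.9 − 0.04193×2.83×962.9 = -69.80 mGal
Difference = -69.80 − (-62.20) = -7.60 mGal

-7.6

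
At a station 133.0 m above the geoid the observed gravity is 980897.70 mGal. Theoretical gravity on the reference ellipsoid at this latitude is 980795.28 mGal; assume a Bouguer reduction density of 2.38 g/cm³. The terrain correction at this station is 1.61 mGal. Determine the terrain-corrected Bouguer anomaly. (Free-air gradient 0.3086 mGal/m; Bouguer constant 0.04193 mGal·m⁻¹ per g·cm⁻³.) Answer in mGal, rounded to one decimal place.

Free-air correction = 0.3086 × 133.0 = 41.04 mGal
Free-air anomaly = 980897.70 − 980795.28 + (41.04) = 143.46 mGal
Bouguer slab correction = 0.04193 × 2.38 × 133.0 = 13.27 mGal
Simple Bouguer anomaly = 143.46 − (13.27) = 130.19 mGal
Complete Bouguer anomaly = 130.19 + 1.61 = 131.80 mGal

131.8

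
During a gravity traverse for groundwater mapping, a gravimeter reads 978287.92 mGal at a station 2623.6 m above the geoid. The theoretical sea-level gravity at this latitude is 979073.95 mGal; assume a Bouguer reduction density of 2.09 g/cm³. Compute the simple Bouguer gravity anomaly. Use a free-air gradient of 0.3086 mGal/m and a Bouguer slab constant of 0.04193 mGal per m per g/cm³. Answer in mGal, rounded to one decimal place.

Free-air correction = 0.3086 × 2623.6 = 809.64 mGal
Free-air anomaly = 978287.92 − 979073.95 + (809.64) = 23.61 mGal
Bouguer slab correction = 0.04193 × 2.09 × 2623.6 = 229.92 mGal
Simple Bouguer anomaly = 23.61 − (229.92) = -206.31 mGal

-206.3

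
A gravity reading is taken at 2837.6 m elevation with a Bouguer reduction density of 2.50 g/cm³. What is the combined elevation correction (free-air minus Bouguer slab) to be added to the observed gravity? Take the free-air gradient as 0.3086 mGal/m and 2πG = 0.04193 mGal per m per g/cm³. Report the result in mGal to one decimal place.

Combined gradient = 0.3086 − 0.04193 × 2.50 = 0.2037750 mGal/m
Combined elevation correction = 0.2037750 × 2837.6 = 578.2 mGal

578.2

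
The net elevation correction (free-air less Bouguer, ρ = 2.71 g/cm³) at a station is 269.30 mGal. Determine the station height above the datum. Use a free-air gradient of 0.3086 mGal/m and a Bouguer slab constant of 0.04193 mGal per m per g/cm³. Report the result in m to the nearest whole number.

1381

Combined gradient = 0.3086 − 0.04193 × 2.71 = 0.1949697 mGal/m
h = 269.30 / 0.1949697 = 1381.24 m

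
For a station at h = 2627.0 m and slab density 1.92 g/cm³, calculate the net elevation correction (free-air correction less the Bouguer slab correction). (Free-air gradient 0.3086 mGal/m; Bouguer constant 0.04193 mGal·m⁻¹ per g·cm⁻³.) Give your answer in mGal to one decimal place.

Combined gradient = 0.3086 − 0.04193 × 1.92 = 0.2280944 mGal/m
Combined elevation correction = 0.2280944 × 2627.0 = 599.2 mGal

599.2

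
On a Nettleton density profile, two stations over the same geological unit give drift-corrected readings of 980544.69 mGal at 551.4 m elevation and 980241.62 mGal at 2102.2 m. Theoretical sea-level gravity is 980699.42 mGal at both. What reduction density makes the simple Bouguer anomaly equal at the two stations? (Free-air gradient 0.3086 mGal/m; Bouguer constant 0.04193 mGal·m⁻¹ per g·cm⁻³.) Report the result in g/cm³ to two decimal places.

2.70

Δg_obs = 980241.62 − 980544.69 = -303.07 mGal over Δh = 2102.2 − 551.4 = 1550.8 m
Equal Bouguer anomalies ⇒ Δg_obs + (0.3086 − 0.04193ρ)·Δh = 0
0.3086 − 0.04193ρ = −Δg_obs/Δh = 0.19543
ρ = (0.3086 − 0.19543) / 0.04193 = 2.70 g/cm³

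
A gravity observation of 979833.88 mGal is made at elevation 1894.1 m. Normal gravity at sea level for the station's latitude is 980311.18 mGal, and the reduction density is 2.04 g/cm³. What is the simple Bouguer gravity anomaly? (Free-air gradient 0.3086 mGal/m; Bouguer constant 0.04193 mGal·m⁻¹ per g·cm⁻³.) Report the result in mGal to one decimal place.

Free-air correction = 0.3086 × 1894.1 = 584.52 mGal
Free-air anomaly = 979833.88 − 980311.18 + (584.52) = 107.22 mGal
Bouguer slab correction = 0.04193 × 2.04 × 1894.1 = 162.02 mGal
Simple Bouguer anomaly = 107.22 − (162.02) = -54.80 mGal

-54.8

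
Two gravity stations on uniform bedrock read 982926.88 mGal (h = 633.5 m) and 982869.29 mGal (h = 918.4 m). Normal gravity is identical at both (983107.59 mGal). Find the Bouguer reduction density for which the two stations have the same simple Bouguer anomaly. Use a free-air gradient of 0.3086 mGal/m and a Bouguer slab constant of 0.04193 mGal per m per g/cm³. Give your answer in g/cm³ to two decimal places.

Δg_obs = 982869.29 − 982926.88 = -57.59 mGal over Δh = 918.4 − 633.5 = 284.9 m
Equal Bouguer anomalies ⇒ Δg_obs + (0.3086 − 0.04193ρ)·Δh = 0
0.3086 − 0.04193ρ = −Δg_obs/Δh = 0.20214
ρ = (0.3086 − 0.20214) / 0.04193 = 2.54 g/cm³

2.54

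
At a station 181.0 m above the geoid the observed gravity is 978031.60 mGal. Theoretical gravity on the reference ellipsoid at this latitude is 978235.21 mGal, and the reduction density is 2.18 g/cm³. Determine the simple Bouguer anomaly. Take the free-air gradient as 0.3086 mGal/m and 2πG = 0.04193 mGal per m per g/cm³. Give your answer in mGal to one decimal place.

-164.3

Free-air correction = 0.3086 × 181.0 = 55.86 mGal
Free-air anomaly = 978031.60 − 978235.21 + (55.86) = -147.75 mGal
Bouguer slab correction = 0.04193 × 2.18 × 181.0 = 16.54 mGal
Simple Bouguer anomaly = -147.75 − (16.54) = -164.29 mGal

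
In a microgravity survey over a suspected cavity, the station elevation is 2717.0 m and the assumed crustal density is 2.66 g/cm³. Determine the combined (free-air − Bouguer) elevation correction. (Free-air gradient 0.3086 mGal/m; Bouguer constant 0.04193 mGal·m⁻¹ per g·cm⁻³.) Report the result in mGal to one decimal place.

535.4

Combined gradient = 0.3086 − 0.04193 × 2.66 = 0.1970662 mGal/m
Combined elevation correction = 0.1970662 × 2717.0 = 535.4 mGal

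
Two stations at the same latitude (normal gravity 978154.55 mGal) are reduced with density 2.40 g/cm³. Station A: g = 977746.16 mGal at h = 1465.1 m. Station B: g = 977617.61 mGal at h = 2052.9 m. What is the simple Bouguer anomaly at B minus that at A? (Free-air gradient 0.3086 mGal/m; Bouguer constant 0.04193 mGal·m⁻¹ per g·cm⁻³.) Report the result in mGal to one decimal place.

Δg_SB(A) = 977746.16 − 978154.55 + 0.3086×1465.1 − 0.04193×2.40×1465.1 = -103.70 mGal
Δg_SB(B) = 977617.61 − 978154.55 + 0.3086×2052.9 − 0.04193×2.40×2052.9 = -110.00 mGal
Difference = -110.00 − (-103.70) = -6.30 mGal

-6.3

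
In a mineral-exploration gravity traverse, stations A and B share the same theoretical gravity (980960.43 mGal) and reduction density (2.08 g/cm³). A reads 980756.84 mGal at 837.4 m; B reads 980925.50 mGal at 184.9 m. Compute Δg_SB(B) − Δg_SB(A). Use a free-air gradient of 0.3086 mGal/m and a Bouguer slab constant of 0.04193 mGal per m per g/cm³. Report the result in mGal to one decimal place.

Δg_SB(A) = 980756.84 − 980960.43 + 0.3086×837.4 − 0.04193×2.08×837.4 = -18.20 mGal
Δg_SB(B) = 980925.50 − 980960.43 + 0.3086×184.9 − 0.04193×2.08×184.9 = 6.00 mGal
Difference = 6.00 − (-18.20) = 24.20 mGal

24.2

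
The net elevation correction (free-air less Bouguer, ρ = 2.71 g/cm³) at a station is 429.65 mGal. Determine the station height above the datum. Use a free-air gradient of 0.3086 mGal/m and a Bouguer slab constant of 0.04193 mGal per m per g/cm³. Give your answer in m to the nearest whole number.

Combined gradient = 0.3086 − 0.04193 × 2.71 = 0.1949697 mGal/m
h = 429.65 / 0.1949697 = 2203.68 m

2204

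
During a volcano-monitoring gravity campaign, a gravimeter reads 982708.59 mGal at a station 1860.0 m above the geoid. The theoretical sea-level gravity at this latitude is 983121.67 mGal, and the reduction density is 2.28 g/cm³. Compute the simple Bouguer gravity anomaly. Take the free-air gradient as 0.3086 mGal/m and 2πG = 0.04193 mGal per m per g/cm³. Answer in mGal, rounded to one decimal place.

Free-air correction = 0.3086 × 1860.0 = 574.00 mGal
Free-air anomaly = 982708.59 − 983121.67 + (574.00) = 160.92 mGal
Bouguer slab correction = 0.04193 × 2.28 × 1860.0 = 177.82 mGal
Simple Bouguer anomaly = 160.92 − (177.82) = -16.90 mGal

-16.9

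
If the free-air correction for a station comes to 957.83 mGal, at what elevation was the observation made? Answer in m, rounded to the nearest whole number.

h = 957.83 / 0.3086 = 3103.79 m

3104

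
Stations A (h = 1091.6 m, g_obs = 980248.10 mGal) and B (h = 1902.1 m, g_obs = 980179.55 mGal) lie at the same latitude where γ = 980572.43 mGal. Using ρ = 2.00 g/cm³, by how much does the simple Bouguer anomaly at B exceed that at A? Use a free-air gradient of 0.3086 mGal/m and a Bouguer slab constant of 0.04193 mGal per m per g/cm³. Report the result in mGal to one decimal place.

113.6

Δg_SB(A) = 980248.10 − 980572.43 + 0.3086×1091.6 − 0.04193×2.00×1091.6 = -79.00 mGal
Δg_SB(B) = 980179.55 − 980572.43 + 0.3086×1902.1 − 0.04193×2.00×1902.1 = 34.60 mGal
Difference = 34.60 − (-79.00) = 113.60 mGal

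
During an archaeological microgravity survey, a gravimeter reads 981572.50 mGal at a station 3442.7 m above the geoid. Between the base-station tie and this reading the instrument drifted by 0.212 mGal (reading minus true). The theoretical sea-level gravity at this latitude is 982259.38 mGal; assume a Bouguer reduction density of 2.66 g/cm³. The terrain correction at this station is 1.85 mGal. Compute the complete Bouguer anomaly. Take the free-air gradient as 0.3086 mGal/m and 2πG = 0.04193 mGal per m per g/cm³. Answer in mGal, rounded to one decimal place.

-6.8

Drift-corrected reading = 981572.50 − (0.212) = 981572.288 mGal
Free-air correction = 0.3086 × 3442.7 = 1062.42 mGal
Free-air anomaly = 981572.288 − 982259.38 + (1062.42) = 375.328 mGal
Bouguer slab correction = 0.04193 × 2.66 × 3442.7 = 383.98 mGal
Simple Bouguer anomaly = 375.328 − (383.98) = -8.652 mGal
Complete Bouguer anomaly = -8.652 + 1.85 = -6.802 mGal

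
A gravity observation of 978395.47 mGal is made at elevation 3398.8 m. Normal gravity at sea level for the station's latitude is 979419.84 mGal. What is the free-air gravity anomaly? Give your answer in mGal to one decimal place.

Free-air correction = 0.3086 × 3398.8 = 1048.87 mGal
Free-air anomaly = 978395.47 − 979419.84 + (1048.87) = 24.50 mGal

24.5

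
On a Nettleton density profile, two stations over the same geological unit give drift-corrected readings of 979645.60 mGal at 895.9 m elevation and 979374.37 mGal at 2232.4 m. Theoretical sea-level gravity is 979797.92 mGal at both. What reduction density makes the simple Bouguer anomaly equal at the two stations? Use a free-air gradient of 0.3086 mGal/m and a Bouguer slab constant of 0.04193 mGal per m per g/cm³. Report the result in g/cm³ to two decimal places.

Δg_obs = 979374.37 − 979645.60 = -271.23 mGal over Δh = 2232.4 − 895.9 = 1336.5 m
Equal Bouguer anomalies ⇒ Δg_obs + (0.3086 − 0.04193ρ)·Δh = 0
0.3086 − 0.04193ρ = −Δg_obs/Δh = 0.20294
ρ = (0.3086 − 0.20294) / 0.04193 = 2.52 g/cm³

2.52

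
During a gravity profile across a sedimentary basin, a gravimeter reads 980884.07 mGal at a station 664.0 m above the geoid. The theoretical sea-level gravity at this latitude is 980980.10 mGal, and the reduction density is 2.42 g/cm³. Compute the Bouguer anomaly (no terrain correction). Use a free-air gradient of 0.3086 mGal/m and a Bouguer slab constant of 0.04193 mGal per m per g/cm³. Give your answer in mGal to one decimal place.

Free-air correction = 0.3086 × 664.0 = 204.91 mGal
Free-air anomaly = 980884.07 − 980980.10 + (204.91) = 108.88 mGal
Bouguer slab correction = 0.04193 × 2.42 × 664.0 = 67.38 mGal
Simple Bouguer anomaly = 108.88 − (67.38) = 41.50 mGal

41.5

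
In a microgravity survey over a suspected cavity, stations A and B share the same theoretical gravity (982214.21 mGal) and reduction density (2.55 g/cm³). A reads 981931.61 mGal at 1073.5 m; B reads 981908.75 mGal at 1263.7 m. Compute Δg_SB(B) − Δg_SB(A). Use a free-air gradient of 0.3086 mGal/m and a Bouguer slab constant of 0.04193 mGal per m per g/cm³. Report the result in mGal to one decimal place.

Δg_SB(A) = 981931.61 − 982214.21 + 0.3086×1073.5 − 0.04193×2.55×1073.5 = -66.10 mGal
Δg_SB(B) = 981908.75 − 982214.21 + 0.3086×1263.7 − 0.04193×2.55×1263.7 = -50.60 mGal
Difference = -50.60 − (-66.10) = 15.50 mGal

15.5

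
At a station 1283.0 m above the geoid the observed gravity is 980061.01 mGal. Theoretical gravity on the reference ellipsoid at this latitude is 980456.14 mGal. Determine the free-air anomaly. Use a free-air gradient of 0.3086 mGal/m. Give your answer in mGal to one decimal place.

0.8

Free-air correction = 0.3086 × 1283.0 = 395.93 mGal
Free-air anomaly = 980061.01 − 980456.14 + (395.93) = 0.80 mGal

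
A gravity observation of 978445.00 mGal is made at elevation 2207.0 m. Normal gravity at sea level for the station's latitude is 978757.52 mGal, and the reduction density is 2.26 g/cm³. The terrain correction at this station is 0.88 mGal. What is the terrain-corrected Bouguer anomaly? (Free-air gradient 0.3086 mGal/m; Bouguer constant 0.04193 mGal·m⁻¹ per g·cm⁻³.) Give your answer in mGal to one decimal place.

160.3

Free-air correction = 0.3086 × 2207.0 = 681.08 mGal
Free-air anomaly = 978445.00 − 978757.52 + (681.08) = 368.56 mGal
Bouguer slab correction = 0.04193 × 2.26 × 2207.0 = 209.14 mGal
Simple Bouguer anomaly = 368.56 − (209.14) = 159.42 mGal
Complete Bouguer anomaly = 159.42 + 0.88 = 160.30 mGal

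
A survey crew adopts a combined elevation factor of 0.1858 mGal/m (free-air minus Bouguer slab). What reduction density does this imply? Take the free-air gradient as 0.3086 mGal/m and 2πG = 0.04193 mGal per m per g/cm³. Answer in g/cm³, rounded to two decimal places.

0.1858 = 0.3086 − 0.04193 × ρ
ρ = (0.3086 − 0.1858) / 0.04193 = 2.93 g/cm³

2.93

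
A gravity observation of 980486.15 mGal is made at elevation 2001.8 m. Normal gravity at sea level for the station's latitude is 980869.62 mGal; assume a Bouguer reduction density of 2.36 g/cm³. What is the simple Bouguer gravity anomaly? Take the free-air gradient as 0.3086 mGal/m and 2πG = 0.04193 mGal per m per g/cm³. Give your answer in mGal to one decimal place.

Free-air correction = 0.3086 × 2001.8 = 617.76 mGal
Free-air anomaly = 980486.15 − 980869.62 + (617.76) = 234.29 mGal
Bouguer slab correction = 0.04193 × 2.36 × 2001.8 = 198.09 mGal
Simple Bouguer anomaly = 234.29 − (198.09) = 36.20 mGal

36.2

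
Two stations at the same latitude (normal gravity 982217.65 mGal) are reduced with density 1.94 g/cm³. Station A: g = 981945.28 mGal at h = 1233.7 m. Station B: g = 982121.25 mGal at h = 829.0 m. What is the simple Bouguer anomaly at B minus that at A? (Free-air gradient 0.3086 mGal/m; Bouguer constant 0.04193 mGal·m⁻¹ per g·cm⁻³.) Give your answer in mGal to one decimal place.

84.0

Δg_SB(A) = 981945.28 − 982217.65 + 0.3086×1233.7 − 0.04193×1.94×1233.7 = 8.00 mGal
Δg_SB(B) = 982121.25 − 982217.65 + 0.3086×829.0 − 0.04193×1.94×829.0 = 92.00 mGal
Difference = 92.00 − (8.00) = 84.00 mGal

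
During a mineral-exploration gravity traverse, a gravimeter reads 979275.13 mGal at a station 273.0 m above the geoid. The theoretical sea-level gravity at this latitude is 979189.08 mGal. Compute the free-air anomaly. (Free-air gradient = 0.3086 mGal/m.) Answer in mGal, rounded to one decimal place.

Free-air correction = 0.3086 × 273.0 = 84.25 mGal
Free-air anomaly = 979275.13 − 979189.08 + (84.25) = 170.30 mGal

170.3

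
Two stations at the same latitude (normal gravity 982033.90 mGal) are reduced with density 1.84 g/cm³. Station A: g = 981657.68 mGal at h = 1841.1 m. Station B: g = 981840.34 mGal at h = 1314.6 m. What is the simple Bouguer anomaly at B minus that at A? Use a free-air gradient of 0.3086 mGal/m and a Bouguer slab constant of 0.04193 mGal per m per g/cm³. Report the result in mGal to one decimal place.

60.8

Δg_SB(A) = 981657.68 − 982033.90 + 0.3086×1841.1 − 0.04193×1.84×1841.1 = 49.90 mGal
Δg_SB(B) = 981840.34 − 982033.90 + 0.3086×1314.6 − 0.04193×1.84×1314.6 = 110.70 mGal
Difference = 110.70 − (49.90) = 60.80 mGal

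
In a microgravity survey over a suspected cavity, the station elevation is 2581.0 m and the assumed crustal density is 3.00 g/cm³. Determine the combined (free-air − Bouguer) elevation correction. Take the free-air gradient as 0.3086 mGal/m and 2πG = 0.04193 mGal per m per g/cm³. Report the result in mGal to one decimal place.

471.8

Combined gradient = 0.3086 − 0.04193 × 3.00 = 0.1828100 mGal/m
Combined elevation correction = 0.1828100 × 2581.0 = 471.8 mGal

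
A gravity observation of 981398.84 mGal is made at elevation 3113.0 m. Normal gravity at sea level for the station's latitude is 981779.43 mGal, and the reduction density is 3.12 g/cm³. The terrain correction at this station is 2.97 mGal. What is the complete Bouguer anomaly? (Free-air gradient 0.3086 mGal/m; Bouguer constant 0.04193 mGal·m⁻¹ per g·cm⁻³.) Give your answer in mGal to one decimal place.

175.8

Free-air correction = 0.3086 × 3113.0 = 960.67 mGal
Free-air anomaly = 981398.84 − 981779.43 + (960.67) = 580.08 mGal
Bouguer slab correction = 0.04193 × 3.12 × 3113.0 = 407.25 mGal
Simple Bouguer anomaly = 580.08 − (407.25) = 172.83 mGal
Complete Bouguer anomaly = 172.83 + 2.97 = 175.80 mGal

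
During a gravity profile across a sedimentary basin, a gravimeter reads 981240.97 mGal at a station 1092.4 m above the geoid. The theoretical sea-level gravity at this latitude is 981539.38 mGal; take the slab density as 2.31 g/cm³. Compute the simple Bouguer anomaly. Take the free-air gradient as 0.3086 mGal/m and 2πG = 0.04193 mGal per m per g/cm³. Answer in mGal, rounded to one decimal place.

Free-air correction = 0.3086 × 1092.4 = 337.11 mGal
Free-air anomaly = 981240.97 − 981539.38 + (337.11) = 38.70 mGal
Bouguer slab correction = 0.04193 × 2.31 × 1092.4 = 105.81 mGal
Simple Bouguer anomaly = 38.70 − (105.81) = -67.11 mGal

-67.1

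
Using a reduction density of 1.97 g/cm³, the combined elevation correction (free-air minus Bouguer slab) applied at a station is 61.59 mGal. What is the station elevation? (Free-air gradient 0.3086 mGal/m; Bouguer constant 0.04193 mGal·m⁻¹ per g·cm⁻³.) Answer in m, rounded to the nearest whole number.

273

Combined gradient = 0.3086 − 0.04193 × 1.97 = 0.2259979 mGal/m
h = 61.59 / 0.2259979 = 272.52 m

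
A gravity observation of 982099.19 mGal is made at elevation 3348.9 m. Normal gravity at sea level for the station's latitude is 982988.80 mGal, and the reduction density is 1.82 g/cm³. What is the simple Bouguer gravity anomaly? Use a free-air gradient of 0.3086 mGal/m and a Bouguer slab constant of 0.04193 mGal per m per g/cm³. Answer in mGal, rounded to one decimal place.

-111.7

Free-air correction = 0.3086 × 3348.9 = 1033.47 mGal
Free-air anomaly = 982099.19 − 982988.80 + (1033.47) = 143.86 mGal
Bouguer slab correction = 0.04193 × 1.82 × 3348.9 = 255.56 mGal
Simple Bouguer anomaly = 143.86 − (255.56) = -111.70 mGal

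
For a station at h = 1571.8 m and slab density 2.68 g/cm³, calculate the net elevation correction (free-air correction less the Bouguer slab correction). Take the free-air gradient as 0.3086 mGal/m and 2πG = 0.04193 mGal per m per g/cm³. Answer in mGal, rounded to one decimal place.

308.4

Combined gradient = 0.3086 − 0.04193 × 2.68 = 0.1962276 mGal/m
Combined elevation correction = 0.1962276 × 1571.8 = 308.4 mGal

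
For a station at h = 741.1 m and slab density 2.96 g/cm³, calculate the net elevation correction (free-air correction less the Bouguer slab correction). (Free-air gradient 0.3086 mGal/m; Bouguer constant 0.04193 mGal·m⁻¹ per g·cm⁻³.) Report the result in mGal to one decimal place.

136.7

Combined gradient = 0.3086 − 0.04193 × 2.96 = 0.1844872 mGal/m
Combined elevation correction = 0.1844872 × 741.1 = 136.7 mGal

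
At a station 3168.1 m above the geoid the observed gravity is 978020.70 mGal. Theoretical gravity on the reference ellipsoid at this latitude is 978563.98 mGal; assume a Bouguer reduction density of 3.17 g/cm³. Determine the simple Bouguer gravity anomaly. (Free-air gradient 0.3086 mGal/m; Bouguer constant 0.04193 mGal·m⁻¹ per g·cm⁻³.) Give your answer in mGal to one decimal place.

13.3

Free-air correction = 0.3086 × 3168.1 = 977.68 mGal
Free-air anomaly = 978020.70 − 978563.98 + (977.68) = 434.40 mGal
Bouguer slab correction = 0.04193 × 3.17 × 3168.1 = 421.10 mGal
Simple Bouguer anomaly = 434.40 − (421.10) = 13.30 mGal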